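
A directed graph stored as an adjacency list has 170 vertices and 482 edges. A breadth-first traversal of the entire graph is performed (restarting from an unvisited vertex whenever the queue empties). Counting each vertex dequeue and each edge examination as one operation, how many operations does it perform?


A full BFS traversal dequeues each vertex once and examines each edge once.
Vertex visits: 170
Edge visits: 482
V + E = 170 + 482 = 652


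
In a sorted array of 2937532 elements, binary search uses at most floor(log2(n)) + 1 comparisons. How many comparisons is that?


Halving sequence: 2937532 -> 1468766 -> 734383 -> 367191 -> 183595 -> 91797 -> 45898 -> 22949 -> 11474 -> 5737 -> 2868 -> 1434 -> 717 -> 358 -> 179 -> 89 -> 44 -> 22 -> 11 -> 5 -> 2 -> 1
Number of halvings = 21
Max comparisons = 21 + 1 = 22


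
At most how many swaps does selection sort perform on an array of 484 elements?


Each of the 483 passes places one element in its final position.
Pass 1: swap minimum into position 0
Pass 2: swap minimum of remaining into position 1
...
Pass 483: last two elements, one swap
Maximum swaps = 484 - 1 = 483


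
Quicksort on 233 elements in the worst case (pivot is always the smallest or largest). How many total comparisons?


In the worst case, each partition step picks the worst pivot:
  Partition 1: 232 comparisons (n-1 elements to compare)
  Partition 2: 231 comparisons
  Partition 3: 230 comparisons
  Partition 4: 229 comparisons
  Partition 5: 228 comparisons
  ...
  Last partition: 0 comparisons
Total = (n-1) + (n-2) + ... + 1 + 0 = n*(n-1)/2
= 233*232/2 = 27028


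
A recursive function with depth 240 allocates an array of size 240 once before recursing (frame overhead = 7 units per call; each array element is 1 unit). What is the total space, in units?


Array allocation: 240 units (allocated once)
Stack frames: 240 deep * 7 per frame = 1680 units
Total = 240 + 1680 = 1920


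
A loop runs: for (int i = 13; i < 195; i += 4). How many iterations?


Loop starts at i = 13, increments by 4, stops when i >= 195.
Number of iterations = ceil((195 - 13) / 4)
= ceil(182 / 4)
= 46


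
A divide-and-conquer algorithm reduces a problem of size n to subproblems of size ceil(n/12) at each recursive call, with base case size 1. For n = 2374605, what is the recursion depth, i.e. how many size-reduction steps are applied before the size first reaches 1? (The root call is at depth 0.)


Each step divides the size by 12 (rounding up); after k steps the size is ceil(n/12^k), which equals 1 exactly when 12^k >= n.
So the depth is the smallest k with 12^k >= 2374605, i.e. ceil(log_12(2374605)).
12^5 = 248832 < 2374605 <= 2985984 = 12^6
Recursion depth = 6


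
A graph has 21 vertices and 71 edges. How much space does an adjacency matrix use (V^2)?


Adjacency matrix: V x V grid of entries
Space = V^2 = 21^2 = 21 * 21 = 441


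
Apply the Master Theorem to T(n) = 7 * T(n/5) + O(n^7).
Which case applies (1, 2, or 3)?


The Master Theorem: T(n) = a*T(n/b) + O(n^c)
  a = 7, b = 5, c = 7
log_b(a) = log_5(7) ~ 1.209
Compare b^c with a: 5^7 = 78125 > 7, so c > log_b(a).
Since c > log_b(a), Case 3 applies.
T(n) = O(n^7)
Master Theorem case = 3


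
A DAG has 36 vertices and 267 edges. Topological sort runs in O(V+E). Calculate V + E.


V = 36 (vertex processing)
E = 267 (edge processing)
V + E = 36 + 267 = 303


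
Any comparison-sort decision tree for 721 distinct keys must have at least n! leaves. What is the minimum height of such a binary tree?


A binary decision tree of height h has at most 2^h leaves and needs at least n! of them, so h >= ceil(log2(n!)).
721! is far too large to multiply out, so use Stirling's series:
  ln(n!) ~ n ln n - n + (1/2) ln(2 pi n) + 1/(12n)  (error below 1/(360 n^3), negligible here)
  ln(721) = 6.5806391
  n ln n = 721 * 6.5806391 = 4744.6408
  (1/2) ln(2 pi * 721) = (1/2) ln(4530.1766) = 4.2093
  1/(12*721) = 0.0001
  ln(721!) ~ 4744.6408 - 721 + 4.2093 + 0.0001 = 4027.8502
Convert to base 2: log2(721!) = 4027.8502 / ln 2 = 4027.8502 / 0.69314718 = 5810.9595
ceil(5810.9595) = 5811


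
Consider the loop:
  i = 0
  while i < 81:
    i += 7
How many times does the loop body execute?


Starting at i = 0, each iteration adds 7.
Iterations until i >= 81:
  Iteration 1: i = 0 -> i = 7
  Iteration 2: i = 7 -> i = 14
  Iteration 3: i = 14 -> i = 21
  Iteration 4: i = 21 -> i = 28
  Iteration 5: i = 28 -> i = 35
  Iteration 6: i = 35 -> i = 42
  Iteration 7: i = 42 -> i = 49
  Iteration 8: i = 49 -> i = 56
  ... continuing ...
Total iterations = ceil(81/7) = 12


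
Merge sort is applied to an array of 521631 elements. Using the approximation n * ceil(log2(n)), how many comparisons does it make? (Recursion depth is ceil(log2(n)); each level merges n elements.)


Merge sort divides the array into halves recursively.
Number of levels = ceil(log2(521631)) = 19
At each level, approximately n = 521631 comparisons are needed for merging.
Total comparisons ~ n * ceil(log2(n)) = 521631 * 19 = 9910989


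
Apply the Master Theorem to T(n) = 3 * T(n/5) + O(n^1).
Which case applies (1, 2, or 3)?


The Master Theorem: T(n) = a*T(n/b) + O(n^c)
  a = 3, b = 5, c = 1
log_b(a) = log_5(3) ~ 0.683
Compare b^c with a: 5^1 = 5 > 3, so c > log_b(a).
Since c > log_b(a), Case 3 applies.
T(n) = O(n^1)
Master Theorem case = 3


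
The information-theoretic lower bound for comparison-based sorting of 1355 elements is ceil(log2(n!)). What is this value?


A binary decision tree of height h has at most 2^h leaves and needs at least n! of them, so h >= ceil(log2(n!)).
1355! is far too large to multiply out, so use Stirling's series:
  ln(n!) ~ n ln n - n + (1/2) ln(2 pi n) + 1/(12n)  (error below 1/(360 n^3), negligible here)
  ln(1355) = 7.2115567
  n ln n = 1355 * 7.2115567 = 9771.6593
  (1/2) ln(2 pi * 1355) = (1/2) ln(8513.7161) = 4.5247
  1/(12*1355) = 0.0001
  ln(1355!) ~ 9771.6593 - 1355 + 4.5247 + 0.0001 = 8421.1841
Convert to base 2: log2(1355!) = 8421.1841 / ln 2 = 8421.1841 / 0.69314718 = 12149.2005
ceil(12149.2005) = 12150


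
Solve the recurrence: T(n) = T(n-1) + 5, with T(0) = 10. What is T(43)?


Unrolling the recurrence:
T(43) = T(42) + 5
       = T(41) + 5 + 5
       = T(40) + 5*3
       ...
       = T(0) + 5*43
       = 10 + 215 = 225


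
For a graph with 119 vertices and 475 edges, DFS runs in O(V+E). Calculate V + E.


A full DFS traversal visits each vertex once and examines each edge once.
V = 119
E = 475
Sum = 119 + 475 = 594


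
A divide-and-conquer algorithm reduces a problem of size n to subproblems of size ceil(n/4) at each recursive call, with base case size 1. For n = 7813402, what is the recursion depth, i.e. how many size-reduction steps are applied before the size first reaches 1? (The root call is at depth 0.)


Each step divides the size by 4 (rounding up); after k steps the size is ceil(n/4^k), which equals 1 exactly when 4^k >= n.
So the depth is the smallest k with 4^k >= 7813402, i.e. ceil(log_4(7813402)).
4^11 = 4194304 < 7813402 <= 16777216 = 4^12
Recursion depth = 12


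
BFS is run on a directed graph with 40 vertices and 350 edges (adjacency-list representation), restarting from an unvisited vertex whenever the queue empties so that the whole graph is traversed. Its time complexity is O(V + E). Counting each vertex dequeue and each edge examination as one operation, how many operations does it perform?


A full BFS traversal dequeues each vertex exactly once and examines each directed edge exactly once.
V = 40 (vertex processing cost)
E = 350 (edge examination cost)
Total operations proportional to V + E = 40 + 350 = 390


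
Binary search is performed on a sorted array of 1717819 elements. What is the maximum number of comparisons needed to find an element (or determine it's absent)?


Binary search halves the search space each comparison:
  Step 1: search space = 1717819 -> 858909
  Step 2: search space = 858909 -> 429454
  Step 3: search space = 429454 -> 214727
  Step 4: search space = 214727 -> 107363
  Step 5: search space = 107363 -> 53681
  Step 6: search space = 53681 -> 26840
  Step 7: search space = 26840 -> 13420
  Step 8: search space = 13420 -> 6710
  Step 9: search space = 6710 -> 3355
  Step 10: search space = 3355 -> 1677
  Step 11: search space = 1677 -> 838
  Step 12: search space = 838 -> 419
  Step 13: search space = 419 -> 209
  Step 14: search space = 209 -> 104
  Step 15: search space = 104 -> 52
  Step 16: search space = 52 -> 26
  Step 17: search space = 26 -> 13
  Step 18: search space = 13 -> 6
  Step 19: search space = 6 -> 3
  Step 20: search space = 3 -> 1
  Step 21: search space = 1 (final check)
Maximum comparisons = floor(log2(1717819)) + 1 = 20 + 1 = 21


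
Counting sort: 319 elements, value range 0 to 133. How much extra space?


n = 319 (output array)
k = 134 (count array for 134 distinct values)
Extra space = 319 + 134 = 453


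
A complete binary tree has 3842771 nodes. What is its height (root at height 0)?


In a complete binary tree, level k holds nodes 2^k .. 2^(k+1)-1 (1-indexed).
Height = floor(log2(n)) = floor(log2(3842771)) = 21
Check: 2^21 = 2097152 <= 3842771 < 4194304 = 2^22


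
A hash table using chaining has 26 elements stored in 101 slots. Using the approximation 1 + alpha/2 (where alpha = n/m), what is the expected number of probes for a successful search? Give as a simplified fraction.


Load factor alpha = n/m = 26/101
Expected probes = 1 + alpha/2 = 1 + 26/(2*101)
= 1 + 26/202
= 202/202 + 26/202
= 228/202
Simplify: 114/101


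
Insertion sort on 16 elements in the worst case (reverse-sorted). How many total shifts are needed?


In the worst case (reverse-sorted), each element shifts past all previous:
  Element 1: 1 shifts
  Element 2: 2 shifts
  Element 3: 3 shifts
  Element 4: 4 shifts
  Element 5: 5 shifts
  ...
  Element 15: 15 shifts
Total = 1 + 2 + ... + 15
= 16*(16-1)/2 = 120


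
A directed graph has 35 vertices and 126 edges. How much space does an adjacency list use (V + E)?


Adjacency list: one list head per vertex + one entry per edge
Vertex heads: 35
Edge entries: 126
Total = 35 + 126 = 161


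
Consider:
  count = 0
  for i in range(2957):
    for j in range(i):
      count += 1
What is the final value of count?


For each i, the inner loop runs i times:
  i=0: inner runs 0 times
  i=1: inner runs 1 time
  i=2: inner runs 2 times
  i=3: inner runs 3 times
  i=4: inner runs 4 times
  i=5: inner runs 5 times
  i=6: inner runs 6 times
  i=7: inner runs 7 times
  ...
Total = 0 + 1 + 2 + ... + 2956 = 2957*(2957-1)/2 = 4370446


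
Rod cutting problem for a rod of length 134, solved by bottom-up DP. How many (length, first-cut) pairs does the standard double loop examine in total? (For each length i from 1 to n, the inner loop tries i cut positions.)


For each subproblem length i = 1..134, the inner loop considers i possible first cuts.
Total = 1 + 2 + ... + 134
= 134*(134+1)/2
= 134*135/2 = 9045


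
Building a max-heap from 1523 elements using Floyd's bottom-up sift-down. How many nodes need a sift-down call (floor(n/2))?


In a heap of 1523 elements (0-indexed array):
  Last element index: 1522
  Parent of last element: floor((1522 - 1) / 2) = 760
  Internal nodes: indices 0 to 760
  Count = floor(1523/2) = 761


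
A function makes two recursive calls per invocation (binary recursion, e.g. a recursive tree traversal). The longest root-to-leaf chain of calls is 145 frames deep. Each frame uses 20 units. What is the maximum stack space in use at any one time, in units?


Binary recursion: the two calls run one after the other, so only one root-to-leaf chain of frames is on the stack at a time.
Maximum depth (longest chain) = 145 frames
Each frame = 20 units
Max stack space = 145 * 20 = 2900


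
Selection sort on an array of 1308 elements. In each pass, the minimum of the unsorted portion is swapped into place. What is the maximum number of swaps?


Selection sort performs one swap per pass:
  Pass 1: find min in positions 0 to 1307, swap with position 0
  Pass 2: find min in positions 1 to 1307, swap with position 1
  Pass 3: find min in positions 2 to 1307, swap with position 2
  Pass 4: find min in positions 3 to 1307, swap with position 3
  Pass 5: find min in positions 4 to 1307, swap with position 4
  ... (1302 more passes)
Total passes (and swaps) = n - 1 = 1308 - 1 = 1307


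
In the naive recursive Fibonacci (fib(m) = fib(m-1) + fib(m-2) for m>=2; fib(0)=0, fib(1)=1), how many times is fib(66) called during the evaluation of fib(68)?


Let N(m) = number of times fib(m) is called while evaluating fib(68).
N(68) = 1 (the initial call).
N(67) = 1 (only fib(68) calls it).
For 1 <= m <= 66: fib(m) is called by fib(m+1) and fib(m+2), so
  N(m) = N(m+1) + N(m+2).
fib(0) is called only by fib(2), so N(0) = N(2).
Walk down from m=68:
  N(68)=1, N(67)=1, N(66)=2
N(66) = 2


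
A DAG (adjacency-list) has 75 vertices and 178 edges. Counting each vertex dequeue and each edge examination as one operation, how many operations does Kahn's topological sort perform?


V = 75 (vertex processing)
E = 178 (edge processing)
V + E = 75 + 178 = 253


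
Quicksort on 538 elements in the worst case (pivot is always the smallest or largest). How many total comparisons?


In the worst case, each partition step picks the worst pivot:
  Partition 1: 537 comparisons (n-1 elements to compare)
  Partition 2: 536 comparisons
  Partition 3: 535 comparisons
  Partition 4: 534 comparisons
  Partition 5: 533 comparisons
  ...
  Last partition: 0 comparisons
Total = (n-1) + (n-2) + ... + 1 + 0 = n*(n-1)/2
= 538*537/2 = 144453


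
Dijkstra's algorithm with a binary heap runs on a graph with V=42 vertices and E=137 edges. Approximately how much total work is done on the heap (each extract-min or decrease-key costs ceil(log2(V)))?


Dijkstra with a binary heap: each vertex is extracted once, each edge may relax once.
Each heap operation costs O(log V).
V + E = 42 + 137 = 179
ceil(log2(42)) = 6 (since 2^5 = 32 < 42 <= 64 = 2^6)
Total heap work = (V+E) * ceil(log2(V)) = 179 * 6 = 1074


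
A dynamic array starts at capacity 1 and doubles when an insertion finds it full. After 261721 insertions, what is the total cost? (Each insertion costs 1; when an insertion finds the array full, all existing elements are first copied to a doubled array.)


Insertion cost: 261721 (one per element)
Resizes occur just before inserting elements 2, 3, 5, 9, ...
Elements copied at each resize: 1 + 2 + 4 + 8 + 16 + 32 + 64 + 128 + 256 + 512 + 1024 + 2048 + 4096 + 8192 + 16384 + 32768 + 65536 + 131072
Sum of copies = 262143 (geometric series: 2^k - 1)
Total = 261721 + 262143 = 523864


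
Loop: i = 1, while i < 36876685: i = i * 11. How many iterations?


i multiplies by 11 each step:
i = 1 -> 11 -> 121 -> 1331 -> 14641 -> 161051 -> 1771561 -> 19487171 -> 214358881 (stop)
Iterations = ceil(log_11(36876685)) = 8


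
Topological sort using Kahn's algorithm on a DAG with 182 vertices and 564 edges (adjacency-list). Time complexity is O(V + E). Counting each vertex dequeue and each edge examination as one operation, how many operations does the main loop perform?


Kahn's algorithm:
  1. Compute in-degrees: O(V + E)
  2. Process queue: each vertex dequeued once (O(V))
     each edge examined once (O(E))
Total = V + E = 182 + 564 = 746


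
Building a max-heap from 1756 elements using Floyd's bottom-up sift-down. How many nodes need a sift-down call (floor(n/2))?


In a heap of 1756 elements (0-indexed array):
  Last element index: 1755
  Parent of last element: floor((1755 - 1) / 2) = 877
  Internal nodes: indices 0 to 877
  Count = floor(1756/2) = 878


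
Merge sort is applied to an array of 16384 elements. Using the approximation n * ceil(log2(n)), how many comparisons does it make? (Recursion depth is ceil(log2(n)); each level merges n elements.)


Merge sort divides the array into halves recursively.
Number of levels = ceil(log2(16384)) = 14
At each level, approximately n = 16384 comparisons are needed for merging.
Total comparisons ~ n * ceil(log2(n)) = 16384 * 14 = 229376


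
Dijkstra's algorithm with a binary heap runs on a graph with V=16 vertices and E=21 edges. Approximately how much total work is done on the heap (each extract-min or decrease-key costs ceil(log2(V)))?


Dijkstra with a binary heap: each vertex is extracted once, each edge may relax once.
Each heap operation costs O(log V).
V + E = 16 + 21 = 37
ceil(log2(16)) = 4 (since 2^3 = 8 < 16 <= 16 = 2^4)
Total heap work = (V+E) * ceil(log2(V)) = 37 * 4 = 148


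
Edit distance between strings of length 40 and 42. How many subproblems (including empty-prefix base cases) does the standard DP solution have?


The table includes base cases (empty prefixes).
Rows: (m+1) = 41
Columns: (n+1) = 43
Total = 41 * 43 = 1763


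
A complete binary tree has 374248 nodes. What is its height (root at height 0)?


In a complete binary tree, level k holds nodes 2^k .. 2^(k+1)-1 (1-indexed).
Height = floor(log2(n)) = floor(log2(374248)) = 18
Check: 2^18 = 262144 <= 374248 < 524288 = 2^19


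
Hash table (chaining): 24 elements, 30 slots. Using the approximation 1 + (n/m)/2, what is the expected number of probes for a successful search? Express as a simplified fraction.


Computing expected probes:
alpha = 24/30
= 1 + alpha/2
= 1 + 24/(2*30)
= (2*30 + 24) / (2*30)
= 84/60 = 7/5


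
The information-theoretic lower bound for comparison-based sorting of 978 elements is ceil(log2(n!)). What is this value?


A binary decision tree of height h has at most 2^h leaves and needs at least n! of them, so h >= ceil(log2(n!)).
978! is far too large to multiply out, so use Stirling's series:
  ln(n!) ~ n ln n - n + (1/2) ln(2 pi n) + 1/(12n)  (error below 1/(360 n^3), negligible here)
  ln(978) = 6.8855097
  n ln n = 978 * 6.8855097 = 6734.0285
  (1/2) ln(2 pi * 978) = (1/2) ln(6144.9552) = 4.3617
  1/(12*978) = 0.0001
  ln(978!) ~ 6734.0285 - 978 + 4.3617 + 0.0001 = 5760.3903
Convert to base 2: log2(978!) = 5760.3903 / ln 2 = 5760.3903 / 0.69314718 = 8310.4865
ceil(8310.4865) = 8311


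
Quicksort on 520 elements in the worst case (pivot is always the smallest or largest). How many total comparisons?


In the worst case, each partition step picks the worst pivot:
  Partition 1: 519 comparisons (n-1 elements to compare)
  Partition 2: 518 comparisons
  Partition 3: 517 comparisons
  Partition 4: 516 comparisons
  Partition 5: 515 comparisons
  ...
  Last partition: 0 comparisons
Total = (n-1) + (n-2) + ... + 1 + 0 = n*(n-1)/2
= 520*519/2 = 134940


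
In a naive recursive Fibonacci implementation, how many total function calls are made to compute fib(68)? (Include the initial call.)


Let C(m) = total calls to evaluate fib(m). Then C(0)=C(1)=1, and
C(m) = 1 + C(m-1) + C(m-2) for m >= 2.
Build the table (each entry = 1 + previous two):
  C(0) = 1
  C(1) = 1
  C(2) = 1 + 1 + 1 = 3
  C(3) = 1 + 3 + 1 = 5
  C(4) = 1 + 5 + 3 = 9
  C(5) = 1 + 9 + 5 = 15
  C(6) = 1 + 15 + 9 = 25
  C(7) = 1 + 25 + 15 = 41
  C(8) = 1 + 41 + 25 = 67
  C(9) = 1 + 67 + 41 = 109
  C(10) = 1 + 109 + 67 = 177
  C(11) = 1 + 177 + 109 = 287
  C(12) = 1 + 287 + 177 = 465
  C(13) = 1 + 465 + 287 = 753
  C(14) = 1 + 753 + 465 = 1219
  C(15) = 1 + 1219 + 753 = 1973
  C(16) = 1 + 1973 + 1219 = 3193
  C(17) = 1 + 3193 + 1973 = 5167
  C(18) = 1 + 5167 + 3193 = 8361
  C(19) = 1 + 8361 + 5167 = 13529
  C(20) = 1 + 13529 + 8361 = 21891
  C(21) = 1 + 21891 + 13529 = 35421
  C(22) = 1 + 35421 + 21891 = 57313
  C(23) = 1 + 57313 + 35421 = 92735
  C(24) = 1 + 92735 + 57313 = 150049
  C(25) = 1 + 150049 + 92735 = 242785
  C(26) = 1 + 242785 + 150049 = 392835
  C(27) = 1 + 392835 + 242785 = 635621
  C(28) = 1 + 635621 + 392835 = 1028457
  C(29) = 1 + 1028457 + 635621 = 1664079
  C(30) = 1 + 1664079 + 1028457 = 2692537
  C(31) = 1 + 2692537 + 1664079 = 4356617
  C(32) = 1 + 4356617 + 2692537 = 7049155
  C(33) = 1 + 7049155 + 4356617 = 11405773
  C(34) = 1 + 11405773 + 7049155 = 18454929
  C(35) = 1 + 18454929 + 11405773 = 29860703
  C(36) = 1 + 29860703 + 18454929 = 48315633
  C(37) = 1 + 48315633 + 29860703 = 78176337
  C(38) = 1 + 78176337 + 48315633 = 126491971
  C(39) = 1 + 126491971 + 78176337 = 204668309
  C(40) = 1 + 204668309 + 126491971 = 331160281
  C(41) = 1 + 331160281 + 204668309 = 535828591
  C(42) = 1 + 535828591 + 331160281 = 866988873
  C(43) = 1 + 866988873 + 535828591 = 1402817465
  C(44) = 1 + 1402817465 + 866988873 = 2269806339
  C(45) = 1 + 2269806339 + 1402817465 = 3672623805
  C(46) = 1 + 3672623805 + 2269806339 = 5942430145
  C(47) = 1 + 5942430145 + 3672623805 = 9615053951
  C(48) = 1 + 9615053951 + 5942430145 = 15557484097
  C(49) = 1 + 15557484097 + 9615053951 = 25172538049
  C(50) = 1 + 25172538049 + 15557484097 = 40730022147
  C(51) = 1 + 40730022147 + 25172538049 = 65902560197
  C(52) = 1 + 65902560197 + 40730022147 = 106632582345
  C(53) = 1 + 106632582345 + 65902560197 = 172535142543
  C(54) = 1 + 172535142543 + 106632582345 = 279167724889
  C(55) = 1 + 279167724889 + 172535142543 = 451702867433
  C(56) = 1 + 451702867433 + 279167724889 = 730870592323
  C(57) = 1 + 730870592323 + 451702867433 = 1182573459757
  C(58) = 1 + 1182573459757 + 730870592323 = 1913444052081
  C(59) = 1 + 1913444052081 + 1182573459757 = 3096017511839
  C(60) = 1 + 3096017511839 + 1913444052081 = 5009461563921
  C(61) = 1 + 5009461563921 + 3096017511839 = 8105479075761
  C(62) = 1 + 8105479075761 + 5009461563921 = 13114940639683
  C(63) = 1 + 13114940639683 + 8105479075761 = 21220419715445
  C(64) = 1 + 21220419715445 + 13114940639683 = 34335360355129
  C(65) = 1 + 34335360355129 + 21220419715445 = 55555780070575
  C(66) = 1 + 55555780070575 + 34335360355129 = 89891140425705
  C(67) = 1 + 89891140425705 + 55555780070575 = 145446920496281
  C(68) = 1 + 145446920496281 + 89891140425705 = 235338060921987
Total calls for fib(68) = 235338060921987


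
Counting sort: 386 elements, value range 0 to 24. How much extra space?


n = 386 (output array)
k = 25 (count array for 25 distinct values)
Extra space = 386 + 25 = 411


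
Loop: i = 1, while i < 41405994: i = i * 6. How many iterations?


i multiplies by 6 each step:
i = 1 -> 6 -> 36 -> 216 -> 1296 -> 7776 -> 46656 -> 279936 -> 1679616 -> 10077696 -> 60466176 (stop)
Iterations = ceil(log_6(41405994)) = 10


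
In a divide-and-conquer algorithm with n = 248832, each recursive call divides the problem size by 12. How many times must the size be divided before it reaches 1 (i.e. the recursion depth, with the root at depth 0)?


Number of divisions = log_12(248832)
Sizes: 248832 -> 20736 -> 1728 -> 144 -> 12 -> 1 (5 divisions)
Recursion depth = 5


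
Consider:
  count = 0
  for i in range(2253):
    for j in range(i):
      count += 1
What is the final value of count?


For each i, the inner loop runs i times:
  i=0: inner runs 0 times
  i=1: inner runs 1 time
  i=2: inner runs 2 times
  i=3: inner runs 3 times
  i=4: inner runs 4 times
  i=5: inner runs 5 times
  i=6: inner runs 6 times
  i=7: inner runs 7 times
  ...
Total = 0 + 1 + 2 + ... + 2252 = 2253*(2253-1)/2 = 2536878


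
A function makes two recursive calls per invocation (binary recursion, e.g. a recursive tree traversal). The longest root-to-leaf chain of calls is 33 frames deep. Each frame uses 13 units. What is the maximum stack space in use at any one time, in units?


Binary recursion: the two calls run one after the other, so only one root-to-leaf chain of frames is on the stack at a time.
Maximum depth (longest chain) = 33 frames
Each frame = 13 units
Max stack space = 33 * 13 = 429


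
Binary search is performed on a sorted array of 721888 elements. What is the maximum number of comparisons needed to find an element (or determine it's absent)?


Binary search halves the search space each comparison:
  Step 1: search space = 721888 -> 360944
  Step 2: search space = 360944 -> 180472
  Step 3: search space = 180472 -> 90236
  Step 4: search space = 90236 -> 45118
  Step 5: search space = 45118 -> 22559
  Step 6: search space = 22559 -> 11279
  Step 7: search space = 11279 -> 5639
  Step 8: search space = 5639 -> 2819
  Step 9: search space = 2819 -> 1409
  Step 10: search space = 1409 -> 704
  Step 11: search space = 704 -> 352
  Step 12: search space = 352 -> 176
  Step 13: search space = 176 -> 88
  Step 14: search space = 88 -> 44
  Step 15: search space = 44 -> 22
  Step 16: search space = 22 -> 11
  Step 17: search space = 11 -> 5
  Step 18: search space = 5 -> 2
  Step 19: search space = 2 -> 1
  Step 20: search space = 1 (final check)
Maximum comparisons = floor(log2(721888)) + 1 = 19 + 1 = 20


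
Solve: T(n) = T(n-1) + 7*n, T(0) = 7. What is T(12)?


Expanding the recurrence:
T(12) = T(11) + 7*12
       = T(10) + 7*11 + 7*12
       ...
       = T(0) + 7*(1 + 2 + ... + 12)
       = 7 + 7 * 12*13/2
       = 7 + 7 * 78
       = 7 + 546 = 553


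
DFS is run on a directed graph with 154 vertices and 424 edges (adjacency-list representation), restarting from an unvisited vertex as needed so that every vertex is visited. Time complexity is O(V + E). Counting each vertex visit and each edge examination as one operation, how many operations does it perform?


A full DFS traversal processes each vertex exactly once (push/pop on stack).
Each directed edge is examined once.
V = 154, E = 424
V + E = 578


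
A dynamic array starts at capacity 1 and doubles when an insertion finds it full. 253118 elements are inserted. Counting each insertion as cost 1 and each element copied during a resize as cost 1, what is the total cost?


n = 253118
Insertion costs: 253118
Resizes copy 1, 2, 4, ... up to the largest power of 2 that is <= n-1 = 253117, i.e. 131072.
Copy costs = 1 + 2 + 4 + 8 + 16 + 32 + 64 + 128 + 256 + 512 + 1024 + 2048 + 4096 + 8192 + 16384 + 32768 + 65536 + 131072 = 262143
Total = 253118 + 262143 = 515261


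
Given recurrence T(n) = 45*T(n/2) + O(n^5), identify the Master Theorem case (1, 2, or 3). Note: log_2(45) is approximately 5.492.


Master Theorem parameters: a=45, b=2, c=5
log_b(a) = 5.492
Compare b^c with a: 2^5 = 32 < 45, so c < log_b(a).
Comparing c=5 vs log_b(a)=5.492:
5 < 5.492 => Case 1
Result: T(n) = O(n^(log_2 45)) ~ O(n^5.492)
Master Theorem case = 1


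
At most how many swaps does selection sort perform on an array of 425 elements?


Each of the 424 passes places one element in its final position.
Pass 1: swap minimum into position 0
Pass 2: swap minimum of remaining into position 1
...
Pass 424: last two elements, one swap
Maximum swaps = 425 - 1 = 424


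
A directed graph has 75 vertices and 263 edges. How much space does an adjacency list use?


Adjacency list: one list head per vertex + one entry per edge
Vertex heads: 75
Edge entries: 263
Total = 75 + 263 = 338


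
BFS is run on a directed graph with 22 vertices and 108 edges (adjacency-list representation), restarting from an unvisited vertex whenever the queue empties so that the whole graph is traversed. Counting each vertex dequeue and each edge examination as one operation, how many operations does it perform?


A full BFS traversal dequeues each vertex exactly once and examines each directed edge exactly once.
V = 22 (vertex processing cost)
E = 108 (edge examination cost)
Total operations proportional to V + E = 22 + 108 = 130


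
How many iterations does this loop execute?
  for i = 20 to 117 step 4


The loop variable i takes values starting at 20 and increments by 4 each iteration.
Sequence: i = 20, 24, 28, 32, 36, 40, 44, 48, 52, ...
The upper bound 117 is inclusive, so the count is floor((last - first) / step) + 1:
floor((117 - 20) / 4) + 1 = floor(97/4) + 1 = 24 + 1 = 25


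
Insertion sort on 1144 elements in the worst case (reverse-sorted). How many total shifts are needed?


In the worst case (reverse-sorted), each element shifts past all previous:
  Element 1: 1 shifts
  Element 2: 2 shifts
  Element 3: 3 shifts
  Element 4: 4 shifts
  Element 5: 5 shifts
  ...
  Element 1143: 1143 shifts
Total = 1 + 2 + ... + 1143
= 1144*(1144-1)/2 = 653796


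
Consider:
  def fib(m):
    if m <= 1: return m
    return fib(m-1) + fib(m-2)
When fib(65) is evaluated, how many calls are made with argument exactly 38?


Let N(m) = number of times fib(m) is called while evaluating fib(65).
N(65) = 1 (the initial call).
N(64) = 1 (only fib(65) calls it).
For 1 <= m <= 63: fib(m) is called by fib(m+1) and fib(m+2), so
  N(m) = N(m+1) + N(m+2).
fib(0) is called only by fib(2), so N(0) = N(2).
Walk down from m=65:
  N(65)=1, N(64)=1, N(63)=2, N(62)=3, N(61)=5, N(60)=8, N(59)=13, N(58)=21, N(57)=34, N(56)=55, N(55)=89, N(54)=144, N(53)=233, N(52)=377, N(51)=610, N(50)=987, N(49)=1597, N(48)=2584, N(47)=4181, N(46)=6765, N(45)=10946, N(44)=17711, N(43)=28657, N(42)=46368, N(41)=75025, N(40)=121393, N(39)=196418, N(38)=317811
N(38) = 317811


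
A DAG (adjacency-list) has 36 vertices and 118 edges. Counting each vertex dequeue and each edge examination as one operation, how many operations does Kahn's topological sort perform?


V = 36 (vertex processing)
E = 118 (edge processing)
V + E = 36 + 118 = 154


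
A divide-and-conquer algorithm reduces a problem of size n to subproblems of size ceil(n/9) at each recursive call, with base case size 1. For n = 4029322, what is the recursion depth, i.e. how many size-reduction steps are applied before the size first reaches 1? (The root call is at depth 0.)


Each step divides the size by 9 (rounding up); after k steps the size is ceil(n/9^k), which equals 1 exactly when 9^k >= n.
So the depth is the smallest k with 9^k >= 4029322, i.e. ceil(log_9(4029322)).
9^6 = 531441 < 4029322 <= 4782969 = 9^7
Recursion depth = 7


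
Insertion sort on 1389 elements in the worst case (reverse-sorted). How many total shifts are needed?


In the worst case (reverse-sorted), each element shifts past all previous:
  Element 1: 1 shifts
  Element 2: 2 shifts
  Element 3: 3 shifts
  Element 4: 4 shifts
  Element 5: 5 shifts
  ...
  Element 1388: 1388 shifts
Total = 1 + 2 + ... + 1388
= 1389*(1389-1)/2 = 963966


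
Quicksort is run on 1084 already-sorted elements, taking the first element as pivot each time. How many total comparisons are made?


Sum of comparisons per partition:
1083 + 1082 + ... + 1 + 0
= 1084 * (1084 - 1) / 2
= 1084 * 1083 / 2
= 586986


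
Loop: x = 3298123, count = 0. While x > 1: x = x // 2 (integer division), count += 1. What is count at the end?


The variable x halves each step:
x = 3298123 -> 1649061 -> 824530 -> 412265 -> 206132 -> 103066 -> 51533 -> 25766 -> 12883 -> 6441 -> 3220 -> 1610 -> 805 -> 402 -> 201 -> 100 -> 50 -> 25 -> 12 -> 6 -> 3 -> 1
Number of halvings = floor(log2(3298123)) = 21


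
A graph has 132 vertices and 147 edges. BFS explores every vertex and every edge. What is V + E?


A full BFS traversal dequeues each vertex once and examines each edge once.
Vertex visits: 132
Edge visits: 147
V + E = 132 + 147 = 279


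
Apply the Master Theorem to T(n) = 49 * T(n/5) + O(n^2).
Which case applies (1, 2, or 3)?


The Master Theorem: T(n) = a*T(n/b) + O(n^c)
  a = 49, b = 5, c = 2
log_b(a) = log_5(49) ~ 2.418
Compare b^c with a: 5^2 = 25 < 49, so c < log_b(a).
Since c < log_b(a), Case 1 applies.
T(n) = O(n^(log_5 49)) ~ O(n^2.418)
Master Theorem case = 1


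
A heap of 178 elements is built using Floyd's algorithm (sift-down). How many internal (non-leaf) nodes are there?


Leaf nodes occupy roughly half the array.
Sift-down is called for each internal node, starting from the last one.
Internal nodes = floor(n/2) = floor(178/2) = 89


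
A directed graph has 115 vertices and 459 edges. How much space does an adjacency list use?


Adjacency list: one list head per vertex + one entry per edge
Vertex heads: 115
Edge entries: 459
Total = 115 + 459 = 574


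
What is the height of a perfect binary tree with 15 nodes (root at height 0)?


A perfect binary tree with 15 nodes:
  15 = 2^4 - 1
  Levels: 0, 1, ..., 3
  Height = 3


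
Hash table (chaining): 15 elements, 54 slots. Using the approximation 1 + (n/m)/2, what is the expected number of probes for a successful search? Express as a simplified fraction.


Computing expected probes:
alpha = 15/54
= 1 + alpha/2
= 1 + 15/(2*54)
= (2*54 + 15) / (2*54)
= 123/108 = 41/36


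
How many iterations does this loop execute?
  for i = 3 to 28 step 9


The loop variable i takes values starting at 3 and increments by 9 each iteration.
Sequence: i = 3, 12, 21
The upper bound 28 is inclusive, so the count is floor((last - first) / step) + 1:
floor((28 - 3) / 9) + 1 = floor(25/9) + 1 = 2 + 1 = 3


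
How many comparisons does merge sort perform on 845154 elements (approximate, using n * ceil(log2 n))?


Recursion depth: ceil(log2(845154)) = 20
Each recursion level merges n = 845154 elements
Total = 845154 * 20 = 16903080


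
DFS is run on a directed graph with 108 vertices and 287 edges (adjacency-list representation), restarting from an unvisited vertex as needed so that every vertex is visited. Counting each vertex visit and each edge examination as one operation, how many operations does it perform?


A full DFS traversal processes each vertex exactly once (push/pop on stack).
Each directed edge is examined once.
V = 108, E = 287
V + E = 395


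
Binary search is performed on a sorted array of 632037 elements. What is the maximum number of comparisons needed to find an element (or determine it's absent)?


Binary search halves the search space each comparison:
  Step 1: search space = 632037 -> 316018
  Step 2: search space = 316018 -> 158009
  Step 3: search space = 158009 -> 79004
  Step 4: search space = 79004 -> 39502
  Step 5: search space = 39502 -> 19751
  Step 6: search space = 19751 -> 9875
  Step 7: search space = 9875 -> 4937
  Step 8: search space = 4937 -> 2468
  Step 9: search space = 2468 -> 1234
  Step 10: search space = 1234 -> 617
  Step 11: search space = 617 -> 308
  Step 12: search space = 308 -> 154
  Step 13: search space = 154 -> 77
  Step 14: search space = 77 -> 38
  Step 15: search space = 38 -> 19
  Step 16: search space = 19 -> 9
  Step 17: search space = 9 -> 4
  Step 18: search space = 4 -> 2
  Step 19: search space = 2 -> 1
  Step 20: search space = 1 (final check)
Maximum comparisons = floor(log2(632037)) + 1 = 19 + 1 = 20


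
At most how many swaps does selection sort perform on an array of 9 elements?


Each of the 8 passes places one element in its final position.
Pass 1: swap minimum into position 0
Pass 2: swap minimum of remaining into position 1
...
Pass 8: last two elements, one swap
Maximum swaps = 9 - 1 = 8


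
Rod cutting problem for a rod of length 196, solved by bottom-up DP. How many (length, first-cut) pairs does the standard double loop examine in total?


For each subproblem length i = 1..196, the inner loop considers i possible first cuts.
Total = 1 + 2 + ... + 196
= 196*(196+1)/2
= 196*197/2 = 19306


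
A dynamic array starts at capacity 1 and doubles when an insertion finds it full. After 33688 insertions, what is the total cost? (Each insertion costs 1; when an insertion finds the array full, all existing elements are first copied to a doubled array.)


Insertion cost: 33688 (one per element)
Resizes occur just before inserting elements 2, 3, 5, 9, ...
Elements copied at each resize: 1 + 2 + 4 + 8 + 16 + 32 + 64 + 128 + 256 + 512 + 1024 + 2048 + 4096 + 8192 + 16384 + 32768
Sum of copies = 65535 (geometric series: 2^k - 1)
Total = 33688 + 65535 = 99223


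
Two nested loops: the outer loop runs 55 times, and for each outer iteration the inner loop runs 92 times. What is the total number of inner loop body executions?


Outer loop: 55 iterations
Inner loop: 92 iterations per outer iteration
Total = 55 * 92 = 5060


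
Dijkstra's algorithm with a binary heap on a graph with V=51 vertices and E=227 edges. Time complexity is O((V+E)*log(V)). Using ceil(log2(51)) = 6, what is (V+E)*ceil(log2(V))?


Dijkstra with a binary heap: each vertex is extracted once, each edge may relax once.
Each heap operation costs O(log V).
V + E = 51 + 227 = 278
ceil(log2(51)) = 6 (since 2^5 = 32 < 51 <= 64 = 2^6)
Total heap work = (V+E) * ceil(log2(V)) = 278 * 6 = 1668


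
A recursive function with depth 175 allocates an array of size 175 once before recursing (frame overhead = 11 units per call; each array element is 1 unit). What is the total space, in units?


Array allocation: 175 units (allocated once)
Stack frames: 175 deep * 11 per frame = 1925 units
Total = 175 + 1925 = 2100


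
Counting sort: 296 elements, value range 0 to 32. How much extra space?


n = 296 (output array)
k = 33 (count array for 33 distinct values)
Extra space = 296 + 33 = 329


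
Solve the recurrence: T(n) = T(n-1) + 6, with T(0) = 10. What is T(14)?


Unrolling the recurrence:
T(14) = T(13) + 6
       = T(12) + 6 + 6
       = T(11) + 6*3
       ...
       = T(0) + 6*14
       = 10 + 84 = 94


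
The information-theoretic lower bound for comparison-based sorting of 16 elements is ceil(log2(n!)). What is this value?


A binary decision tree of height h has at most 2^h leaves and needs at least n! of them, so h >= ceil(log2(n!)).
Compute 16! as a running product:
  x2 = 2, x3 = 6, x4 = 24, x5 = 120
  x6 = 720, x7 = 5040, x8 = 40320, x9 = 362880
  x10 = 3628800, x11 = 39916800, x12 = 479001600, x13 = 6227020800
  x14 = 87178291200, x15 = 1307674368000, x16 = 20922789888000
16! = 20922789888000
Bracket between powers of 2:
  2^44 = 17592186044416 < 20922789888000 <= 35184372088832 = 2^45
So ceil(log2(16!)) = 45


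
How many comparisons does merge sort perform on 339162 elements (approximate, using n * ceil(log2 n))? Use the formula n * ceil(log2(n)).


Recursion depth: ceil(log2(339162)) = 19
Each recursion level merges n = 339162 elements
Total = 339162 * 19 = 6444078


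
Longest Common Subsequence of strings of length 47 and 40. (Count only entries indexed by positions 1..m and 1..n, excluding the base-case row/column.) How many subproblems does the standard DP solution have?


DP table indexed by positions in both strings.
First string: 47 positions
Second string: 40 positions
Total = 47 * 40 = 1880


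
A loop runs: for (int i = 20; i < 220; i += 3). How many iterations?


Loop starts at i = 20, increments by 3, stops when i >= 220.
Number of iterations = ceil((220 - 20) / 3)
= ceil(200 / 3)
= 67


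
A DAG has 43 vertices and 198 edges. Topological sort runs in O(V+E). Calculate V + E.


V = 43 (vertex processing)
E = 198 (edge processing)
V + E = 43 + 198 = 241


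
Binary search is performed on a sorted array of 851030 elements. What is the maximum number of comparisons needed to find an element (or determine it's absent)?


Binary search halves the search space each comparison:
  Step 1: search space = 851030 -> 425515
  Step 2: search space = 425515 -> 212757
  Step 3: search space = 212757 -> 106378
  Step 4: search space = 106378 -> 53189
  Step 5: search space = 53189 -> 26594
  Step 6: search space = 26594 -> 13297
  Step 7: search space = 13297 -> 6648
  Step 8: search space = 6648 -> 3324
  Step 9: search space = 3324 -> 1662
  Step 10: search space = 1662 -> 831
  Step 11: search space = 831 -> 415
  Step 12: search space = 415 -> 207
  Step 13: search space = 207 -> 103
  Step 14: search space = 103 -> 51
  Step 15: search space = 51 -> 25
  Step 16: search space = 25 -> 12
  Step 17: search space = 12 -> 6
  Step 18: search space = 6 -> 3
  Step 19: search space = 3 -> 1
  Step 20: search space = 1 (final check)
Maximum comparisons = floor(log2(851030)) + 1 = 19 + 1 = 20


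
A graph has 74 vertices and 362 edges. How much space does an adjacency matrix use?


Adjacency matrix: V x V grid of entries
Space = V^2 = 74^2 = 74 * 74 = 5476


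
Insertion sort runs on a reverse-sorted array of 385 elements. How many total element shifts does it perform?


Sum of shifts = 1 + 2 + 3 + ... + 384
= 385 * 384 / 2
= 147840 / 2
= 73920


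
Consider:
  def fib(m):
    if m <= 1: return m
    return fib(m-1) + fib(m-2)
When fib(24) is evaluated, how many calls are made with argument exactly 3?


Let N(m) = number of times fib(m) is called while evaluating fib(24).
N(24) = 1 (the initial call).
N(23) = 1 (only fib(24) calls it).
For 1 <= m <= 22: fib(m) is called by fib(m+1) and fib(m+2), so
  N(m) = N(m+1) + N(m+2).
fib(0) is called only by fib(2), so N(0) = N(2).
Walk down from m=24:
  N(24)=1, N(23)=1, N(22)=2, N(21)=3, N(20)=5, N(19)=8, N(18)=13, N(17)=21, N(16)=34, N(15)=55, N(14)=89, N(13)=144, N(12)=233, N(11)=377, N(10)=610, N(9)=987, N(8)=1597, N(7)=2584, N(6)=4181, N(5)=6765, N(4)=10946, N(3)=17711
N(3) = 17711
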